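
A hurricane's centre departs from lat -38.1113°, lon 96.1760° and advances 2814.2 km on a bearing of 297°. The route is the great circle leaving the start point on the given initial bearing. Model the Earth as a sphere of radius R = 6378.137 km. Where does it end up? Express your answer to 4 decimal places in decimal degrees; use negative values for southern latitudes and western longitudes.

latitude -23.9248°, longitude 71.5767°

δ = 2814.2/6378.137 = 0.441226 rad (25.2804°).
Converting: φ₁ = -0.665168 rad, θ = 5.183628 rad.
sin φ₂ = sin φ₁ cos δ + cos φ₁ sin δ cos θ = (-0.617191)(0.904229) + (0.786813)(0.427048)(0.453990) = -0.405538
φ₂ = asin(-0.405538) = -0.417567 rad = -23.9248°.
For the longitude increment, Δλ = atan2( sin θ sin δ cos φ₁, cos δ − sin φ₁ sin φ₂ ) = atan2(-0.299385, 0.653934) = -24.5993°.
λ₂ = λ₁ + Δλ = 71.5767°.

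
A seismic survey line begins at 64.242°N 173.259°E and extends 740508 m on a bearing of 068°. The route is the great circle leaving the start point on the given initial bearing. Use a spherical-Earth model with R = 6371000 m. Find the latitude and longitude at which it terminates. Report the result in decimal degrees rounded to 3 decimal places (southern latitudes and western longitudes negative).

Central angle δ = d/R = 0.116231 rad.
Converting: φ₁ = 1.121234 rad, θ = 1.186824 rad.
sin φ₂ = sin φ₁ cos δ + cos φ₁ sin δ cos θ = (0.900638)(0.993253) + (0.434571)(0.115970)(0.374607) = 0.913440
φ₂ = asin(0.913440) = 1.151658 rad = 65.985°.
For the longitude increment, Δλ = atan2( sin θ sin δ cos φ₁, cos δ − sin φ₁ sin φ₂ ) = atan2(0.046727, 0.170575) = 15.320°.
λ₂ = 173.259° + 15.320° = 188.579°, normalized to (−180°, 180°] → -171.421°.

latitude 65.985°, longitude -171.421°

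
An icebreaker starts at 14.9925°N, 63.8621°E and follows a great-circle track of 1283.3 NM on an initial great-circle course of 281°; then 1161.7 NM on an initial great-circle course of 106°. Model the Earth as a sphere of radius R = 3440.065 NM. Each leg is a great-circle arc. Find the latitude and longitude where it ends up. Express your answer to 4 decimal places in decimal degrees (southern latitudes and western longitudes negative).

Apply the spherical direct solution leg by leg, carrying full precision between legs.
Leg 1: from (14.9925°, 63.8621°), δ = 1283.3/3440.065 = 0.373045 rad, θ = 281° → φ = 17.9432°, λ = 41.7731°.
Leg 2: from (17.9432°, 41.7731°), δ = 1161.7/3440.065 = 0.337697 rad, θ = 106° → φ = 11.7588°, λ = 60.7573°.

latitude 11.7588°, longitude 60.7573°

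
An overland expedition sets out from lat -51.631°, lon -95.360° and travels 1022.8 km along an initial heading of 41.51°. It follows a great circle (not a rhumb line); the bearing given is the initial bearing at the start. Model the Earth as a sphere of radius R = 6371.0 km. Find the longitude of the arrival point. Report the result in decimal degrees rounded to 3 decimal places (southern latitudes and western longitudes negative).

Angular distance δ = d/R = 1022.8 / 6371 = 0.160540 rad.
With φ₁ = -51.631° = -0.901131 rad and θ = 41.51° = 0.724486 rad:
Destination latitude: φ₂ = arcsin( sin φ₁ cos δ + cos φ₁ sin δ cos θ ) = arcsin(-0.699645) = -44.399°.
Δλ = atan2( sin θ sin δ cos φ₁ , cos δ − sin φ₁ sin φ₂ ) = atan2(0.065760, 0.438599) = 0.148824 rad = 8.527°.
λ₂ = λ₁ + Δλ = -86.833°.

longitude -86.833°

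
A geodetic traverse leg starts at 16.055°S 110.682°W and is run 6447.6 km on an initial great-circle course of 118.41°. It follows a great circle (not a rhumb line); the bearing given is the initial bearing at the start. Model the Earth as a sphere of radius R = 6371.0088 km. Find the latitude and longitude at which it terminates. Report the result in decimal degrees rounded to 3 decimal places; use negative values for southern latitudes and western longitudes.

latitude -32.296°, longitude -48.763°

Angular distance δ = d/R = 6447.6 / 6371.0088 = 1.012022 rad.
Start latitude φ₁ = -0.280213 rad; initial bearing θ = 2.066644 rad.
Applying the spherical law of cosines for sides, sin φ₂ = sin φ₁ cos δ + cos φ₁ sin δ cos θ = -0.534298, so φ₂ = -32.296°.
Then Δλ = atan2(0.716700, 0.382382) = 1.080685 rad, from sin θ sin δ cos φ₁ over cos δ − sin φ₁ sin φ₂.
Hence λ₂ = -110.682° + 61.919° = -48.763°.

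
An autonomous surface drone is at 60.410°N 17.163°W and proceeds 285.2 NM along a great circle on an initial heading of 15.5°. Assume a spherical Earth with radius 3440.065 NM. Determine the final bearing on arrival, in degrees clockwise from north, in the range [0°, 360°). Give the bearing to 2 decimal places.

final bearing 18.16°

The arc subtends δ = 285.2/3440.065 = 0.082905 rad at the centre.
Start latitude φ₁ = 1.054353 rad; initial bearing θ = 0.270526 rad.
sin φ₂ = sin φ₁ cos δ + cos φ₁ sin δ cos θ = (0.869581)(0.996565) + (0.493790)(0.082810)(0.963630) = 0.905998
φ₂ = asin(0.905998) = 1.133732 rad = 64.958°.
For the longitude increment, Δλ = atan2( sin θ sin δ cos φ₁, cos δ − sin φ₁ sin φ₂ ) = atan2(0.010928, 0.208726) = 2.997°.
Hence λ₂ = -17.163° + 2.997° = -14.166°.
The forward bearing on arrival equals the back-azimuth from the destination plus 180°.
Back-azimuth from P₂ (64.96°, -14.17°) to P₁ (60.41°, -17.16°), with Δλ' = λ₁ − λ₂ = -3.00°: atan2( sin Δλ' cos φ₁ , cos φ₂ sin φ₁ − sin φ₂ cos φ₁ cos Δλ' ) = 198.16°.
Final bearing = (198.16° + 180°) mod 360° = 18.16°.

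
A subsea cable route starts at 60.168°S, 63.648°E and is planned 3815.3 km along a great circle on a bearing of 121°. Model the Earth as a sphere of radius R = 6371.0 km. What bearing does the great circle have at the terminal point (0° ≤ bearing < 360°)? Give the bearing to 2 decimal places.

δ = 3815.3/6371 = 0.598854 rad (34.3118°).
Start latitude φ₁ = -1.050130 rad; initial bearing θ = 2.111848 rad.
Destination latitude: φ₂ = arcsin( sin φ₁ cos δ + cos φ₁ sin δ cos θ ) = arcsin(-0.860954) = -59.424°.
For the longitude increment, Δλ = atan2( sin θ sin δ cos φ₁, cos δ − sin φ₁ sin φ₂ ) = atan2(0.240363, 0.079115) = 71.781°.
Hence λ₂ = 63.648° + 71.781° = 135.429°.
The forward bearing on arrival equals the back-azimuth from the destination plus 180°.
Back-azimuth from P₂ (-59.42°, 135.43°) to P₁ (-60.17°, 63.65°), with Δλ' = λ₁ − λ₂ = -71.78°: atan2( sin Δλ' cos φ₁ , cos φ₂ sin φ₁ − sin φ₂ cos φ₁ cos Δλ' ) = 236.96°.
Final bearing = (236.96° + 180°) mod 360° = 56.96°.

final bearing 56.96°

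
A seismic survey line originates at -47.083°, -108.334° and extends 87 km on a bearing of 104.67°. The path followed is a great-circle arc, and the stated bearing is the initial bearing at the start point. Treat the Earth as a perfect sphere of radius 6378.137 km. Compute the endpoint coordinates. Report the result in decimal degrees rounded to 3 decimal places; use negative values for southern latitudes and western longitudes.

δ = 87/6378.137 = 0.013640 rad (0.7815°).
With φ₁ = -47.083° = -0.821753 rad and θ = 104.67° = 1.826836 rad:
Destination latitude: φ₂ = arcsin( sin φ₁ cos δ + cos φ₁ sin δ cos θ ) = arcsin(-0.734625) = -47.276°.
Then Δλ = atan2(0.008985, 0.461911) = 0.019450 rad, from sin θ sin δ cos φ₁ over cos δ − sin φ₁ sin φ₂.
λ₂ = λ₁ + Δλ = -107.220°.

latitude -47.276°, longitude -107.220°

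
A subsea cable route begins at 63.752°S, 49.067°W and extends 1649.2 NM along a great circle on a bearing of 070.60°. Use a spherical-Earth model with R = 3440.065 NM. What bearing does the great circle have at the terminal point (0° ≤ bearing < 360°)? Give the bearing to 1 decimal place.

The arc subtends δ = 1649.2/3440.065 = 0.479410 rad at the centre.
With φ₁ = -63.752° = -1.112682 rad and θ = 70.6° = 1.232202 rad:
sin φ₂ = sin φ₁ cos δ + cos φ₁ sin δ cos θ = (-0.896888)(0.887267) + (0.442257)(0.461255)(0.332161) = -0.728021
φ₂ = asin(-0.728021) = -0.815431 rad = -46.721°.
For the longitude increment, Δλ = atan2( sin θ sin δ cos φ₁, cos δ − sin φ₁ sin φ₂ ) = atan2(0.192411, 0.234314) = 39.392°.
λ₂ = -49.067° + 39.392° = -9.675°.
The forward bearing on arrival equals the back-azimuth from the destination plus 180°.
Back-azimuth from P₂ (-46.7°, -9.7°) to P₁ (-63.8°, -49.1°), with Δλ' = λ₁ − λ₂ = -39.4°: atan2( sin Δλ' cos φ₁ , cos φ₂ sin φ₁ − sin φ₂ cos φ₁ cos Δλ' ) = 217.5°.
Final bearing = (217.5° + 180°) mod 360° = 37.5°.

final bearing 37.5°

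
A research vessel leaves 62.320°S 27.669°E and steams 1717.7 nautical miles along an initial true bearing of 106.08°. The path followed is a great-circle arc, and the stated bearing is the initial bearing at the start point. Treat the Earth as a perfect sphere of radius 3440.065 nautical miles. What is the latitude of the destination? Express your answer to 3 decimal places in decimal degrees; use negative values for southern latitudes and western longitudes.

latitude -57.039°

Angular distance δ = d/R = 1717.7 / 3440.065 = 0.499322 rad.
With φ₁ = -62.320° = -1.087689 rad and θ = 106.08° = 1.851445 rad:
sin φ₂ = sin φ₁ cos δ + cos φ₁ sin δ cos θ = (-0.885556)(0.877907) + (0.464533)(0.478830)(-0.276979) = -0.839045
φ₂ = asin(-0.839045) = -0.995526 rad = -57.039°.
Then Δλ = atan2(0.213730, 0.134886) = 1.007819 rad, from sin θ sin δ cos φ₁ over cos δ − sin φ₁ sin φ₂.
λ₂ = 27.669° + 57.744° = 85.413°.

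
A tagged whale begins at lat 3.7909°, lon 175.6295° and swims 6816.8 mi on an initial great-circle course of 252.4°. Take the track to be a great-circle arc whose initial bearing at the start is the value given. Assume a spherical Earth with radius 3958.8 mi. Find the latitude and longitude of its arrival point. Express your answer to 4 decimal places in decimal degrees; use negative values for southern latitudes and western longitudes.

latitude -17.9522°, longitude 77.7466°

Angular distance δ = d/R = 6816.8 / 3958.8 = 1.721936 rad.
With φ₁ = 3.7909° = 0.066164 rad and θ = 252.4° = 4.405211 rad:
sin φ₂ = sin φ₁ cos δ + cos φ₁ sin δ cos θ = (0.066115)(-0.150565) + (0.997812)(0.988600)(-0.302370) = -0.308224
φ₂ = asin(-0.308224) = -0.313325 rad = -17.9522°.
For the longitude increment, Δλ = atan2( sin θ sin δ cos φ₁, cos δ − sin φ₁ sin φ₂ ) = atan2(-0.940263, -0.130187) = -97.8829°.
λ₂ = λ₁ + Δλ = 77.7466°.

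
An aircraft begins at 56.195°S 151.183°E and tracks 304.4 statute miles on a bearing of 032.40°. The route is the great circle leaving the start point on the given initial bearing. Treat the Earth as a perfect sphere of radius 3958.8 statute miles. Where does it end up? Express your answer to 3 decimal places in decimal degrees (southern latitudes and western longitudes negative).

δ = 304.4/3958.8 = 0.076892 rad (4.4056°).
Converting: φ₁ = -0.980788 rad, θ = 0.565487 rad.
sin φ₂ = sin φ₁ cos δ + cos φ₁ sin δ cos θ = (-0.830936)(0.997045) + (0.556368)(0.076816)(0.844328) = -0.792396
φ₂ = asin(-0.792396) = -0.914726 rad = -52.410°.
Δλ = atan2( sin θ sin δ cos φ₁ , cos δ − sin φ₁ sin φ₂ ) = atan2(0.022900, 0.338615) = 0.067526 rad = 3.869°.
λ₂ = λ₁ + Δλ = 155.052°.

latitude -52.410°, longitude 155.052°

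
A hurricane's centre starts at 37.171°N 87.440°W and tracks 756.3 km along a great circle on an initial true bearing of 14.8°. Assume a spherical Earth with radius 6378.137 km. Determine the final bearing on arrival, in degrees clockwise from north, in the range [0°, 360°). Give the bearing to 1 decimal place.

Central angle δ = d/R = 0.118577 rad.
With φ₁ = 37.171° = 0.648756 rad and θ = 14.8° = 0.258309 rad:
sin φ₂ = sin φ₁ cos δ + cos φ₁ sin δ cos θ = (0.604196)(0.992978) + (0.796836)(0.118299)(0.966823) = 0.691091
φ₂ = asin(0.691091) = 0.762997 rad = 43.717°.
Then Δλ = atan2(0.024080, 0.575424) = 0.041822 rad, from sin θ sin δ cos φ₁ over cos δ − sin φ₁ sin φ₂.
λ₂ = -87.440° + 2.396° = -85.044°.
The forward bearing on arrival equals the back-azimuth from the destination plus 180°.
Back-azimuth from P₂ (43.7°, -85.0°) to P₁ (37.2°, -87.4°), with Δλ' = λ₁ − λ₂ = -2.4°: atan2( sin Δλ' cos φ₁ , cos φ₂ sin φ₁ − sin φ₂ cos φ₁ cos Δλ' ) = 196.4°.
Final bearing = (196.4° + 180°) mod 360° = 16.4°.

final bearing 16.4°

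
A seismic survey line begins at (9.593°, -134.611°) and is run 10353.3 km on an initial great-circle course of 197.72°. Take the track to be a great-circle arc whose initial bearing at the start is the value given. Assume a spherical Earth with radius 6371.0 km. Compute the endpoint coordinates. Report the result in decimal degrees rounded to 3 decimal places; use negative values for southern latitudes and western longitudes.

latitude -71.243°, longitude 154.452°

The arc subtends δ = 10353.3/6371 = 1.625067 rad at the centre.
Converting: φ₁ = 0.167429 rad, θ = 3.450865 rad.
Destination latitude: φ₂ = arcsin( sin φ₁ cos δ + cos φ₁ sin δ cos θ ) = arcsin(-0.946892) = -71.243°.
Δλ = atan2( sin θ sin δ cos φ₁ , cos δ − sin φ₁ sin φ₂ ) = atan2(-0.299668, 0.103554) = -1.238079 rad = -70.937°.
λ₂ = -134.611° + -70.937° = -205.548°, normalized to (−180°, 180°] → 154.452°.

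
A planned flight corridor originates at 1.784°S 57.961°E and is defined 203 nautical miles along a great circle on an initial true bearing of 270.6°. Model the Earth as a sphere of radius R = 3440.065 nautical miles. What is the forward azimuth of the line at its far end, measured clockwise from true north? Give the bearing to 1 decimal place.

Angular distance δ = d/R = 203 / 3440.065 = 0.059011 rad.
Start latitude φ₁ = -0.031137 rad; initial bearing θ = 4.722861 rad.
sin φ₂ = sin φ₁ cos δ + cos φ₁ sin δ cos θ = (-0.031132)(0.998259) + (0.999515)(0.058976)(0.010472) = -0.030460
φ₂ = asin(-0.030460) = -0.030465 rad = -1.746°.
Then Δλ = atan2(-0.058944, 0.997311) = -0.059035 rad, from sin θ sin δ cos φ₁ over cos δ − sin φ₁ sin φ₂.
λ₂ = 57.961° + -3.382° = 54.579°.
The forward bearing on arrival equals the back-azimuth from the destination plus 180°.
Back-azimuth from P₂ (-1.7°, 54.6°) to P₁ (-1.8°, 58.0°), with Δλ' = λ₁ − λ₂ = 3.4°: atan2( sin Δλ' cos φ₁ , cos φ₂ sin φ₁ − sin φ₂ cos φ₁ cos Δλ' ) = 90.7°.
Final bearing = (90.7° + 180°) mod 360° = 270.7°.

final bearing 270.7°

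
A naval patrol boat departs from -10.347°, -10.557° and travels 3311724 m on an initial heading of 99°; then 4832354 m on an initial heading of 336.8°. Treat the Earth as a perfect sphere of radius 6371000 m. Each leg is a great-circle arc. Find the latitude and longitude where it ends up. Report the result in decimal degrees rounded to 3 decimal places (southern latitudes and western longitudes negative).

latitude 26.505°, longitude 2.110°

Apply the spherical direct solution leg by leg, carrying full precision between legs.
Leg 1: from (-10.347°, -10.557°), δ = 3311724/6371000 = 0.519812 rad, θ = 99° → φ = -13.434°, λ = 19.735°.
Leg 2: from (-13.434°, 19.735°), δ = 4832354/6371000 = 0.758492 rad, θ = 336.8° → φ = 26.505°, λ = 2.110°.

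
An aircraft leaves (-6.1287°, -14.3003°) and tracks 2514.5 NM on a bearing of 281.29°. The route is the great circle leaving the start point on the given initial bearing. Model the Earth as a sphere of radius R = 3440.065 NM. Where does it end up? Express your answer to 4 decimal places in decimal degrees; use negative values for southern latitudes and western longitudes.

latitude 2.8923°, longitude -55.2572°

Central angle δ = d/R = 0.730945 rad.
With φ₁ = -6.1287° = -0.106966 rad and θ = 281.29° = 4.909437 rad:
Applying the spherical law of cosines for sides, sin φ₂ = sin φ₁ cos δ + cos φ₁ sin δ cos θ = 0.050458, so φ₂ = 2.8923°.
Then Δλ = atan2(-0.650914, 0.749931) = -0.714832 rad, from sin θ sin δ cos φ₁ over cos δ − sin φ₁ sin φ₂.
λ₂ = -14.3003° + -40.9569° = -55.2572°.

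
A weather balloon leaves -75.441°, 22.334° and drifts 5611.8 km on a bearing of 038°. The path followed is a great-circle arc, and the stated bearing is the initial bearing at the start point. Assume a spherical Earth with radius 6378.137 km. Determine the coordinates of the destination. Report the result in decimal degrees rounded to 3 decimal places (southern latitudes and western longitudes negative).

latitude -27.655°, longitude 54.722°

δ = 5611.8/6378.137 = 0.879849 rad (50.4117°).
Converting: φ₁ = -1.316694 rad, θ = 0.663225 rad.
Destination latitude: φ₂ = arcsin( sin φ₁ cos δ + cos φ₁ sin δ cos θ ) = arcsin(-0.464149) = -27.655°.
Δλ = atan2( sin θ sin δ cos φ₁ , cos δ − sin φ₁ sin φ₂ ) = atan2(0.119267, 0.188022) = 0.565277 rad = 32.388°.
λ₂ = λ₁ + Δλ = 54.722°.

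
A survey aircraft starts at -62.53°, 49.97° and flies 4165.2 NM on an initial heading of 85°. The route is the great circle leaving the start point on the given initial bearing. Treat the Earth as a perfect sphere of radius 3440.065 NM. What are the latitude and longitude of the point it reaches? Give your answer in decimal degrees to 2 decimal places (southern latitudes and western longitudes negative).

latitude -15.96°, longitude 125.83°

δ = 4165.2/3440.065 = 1.210791 rad (69.3732°).
With φ₁ = -62.53° = -1.091354 rad and θ = 85° = 1.483530 rad:
sin φ₂ = sin φ₁ cos δ + cos φ₁ sin δ cos θ = (-0.887252)(0.352279) + (0.461284)(0.935895)(0.087156) = -0.274934
φ₂ = asin(-0.274934) = -0.278521 rad = -15.96°.
Δλ = atan2( sin θ sin δ cos φ₁ , cos δ − sin φ₁ sin φ₂ ) = atan2(0.430071, 0.108343) = 1.324012 rad = 75.86°.
Hence λ₂ = 49.97° + 75.86° = 125.83°.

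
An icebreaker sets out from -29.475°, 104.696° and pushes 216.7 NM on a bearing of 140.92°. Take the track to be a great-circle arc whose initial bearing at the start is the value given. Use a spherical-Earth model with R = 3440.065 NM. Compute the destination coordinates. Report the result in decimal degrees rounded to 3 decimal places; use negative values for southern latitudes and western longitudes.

latitude -32.250°, longitude 107.386°

Central angle δ = d/R = 0.062993 rad.
Converting: φ₁ = -0.514436 rad, θ = 2.459518 rad.
sin φ₂ = sin φ₁ cos δ + cos φ₁ sin δ cos θ = (-0.492044)(0.998017) + (0.870570)(0.062951)(-0.776267) = -0.533610
φ₂ = asin(-0.533610) = -0.562863 rad = -32.250°.
Then Δλ = atan2(0.034548, 0.735457) = 0.046941 rad, from sin θ sin δ cos φ₁ over cos δ − sin φ₁ sin φ₂.
Hence λ₂ = 104.696° + 2.690° = 107.386°.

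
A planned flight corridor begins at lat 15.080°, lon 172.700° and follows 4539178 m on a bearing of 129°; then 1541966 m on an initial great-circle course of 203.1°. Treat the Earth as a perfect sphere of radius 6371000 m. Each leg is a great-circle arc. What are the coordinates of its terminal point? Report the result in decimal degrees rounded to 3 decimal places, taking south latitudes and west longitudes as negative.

latitude -24.236°, longitude -161.985°

Apply the spherical direct solution leg by leg, carrying full precision between legs.
Leg 1: from (15.080°, 172.700°), δ = 4539178/6371000 = 0.712475 rad, θ = 129° → φ = -11.557°, λ = -156.066°.
Leg 2: from (-11.557°, -156.066°), δ = 1541966/6371000 = 0.242029 rad, θ = 203.1° → φ = -24.236°, λ = -161.985°.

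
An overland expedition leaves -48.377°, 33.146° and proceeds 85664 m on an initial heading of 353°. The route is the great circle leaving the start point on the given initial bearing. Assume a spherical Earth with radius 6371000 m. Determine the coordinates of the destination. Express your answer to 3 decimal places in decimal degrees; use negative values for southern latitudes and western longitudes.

δ = 85664/6371000 = 0.013446 rad (0.7704°).
With φ₁ = -48.377° = -0.844338 rad and θ = 353° = 6.161012 rad:
Applying the spherical law of cosines for sides, sin φ₂ = sin φ₁ cos δ + cos φ₁ sin δ cos θ = -0.738600, so φ₂ = -47.612°.
Δλ = atan2( sin θ sin δ cos φ₁ , cos δ − sin φ₁ sin φ₂ ) = atan2(-0.001088, 0.447783) = -0.002431 rad = -0.139°.
λ₂ = λ₁ + Δλ = 33.007°.

latitude -47.612°, longitude 33.007°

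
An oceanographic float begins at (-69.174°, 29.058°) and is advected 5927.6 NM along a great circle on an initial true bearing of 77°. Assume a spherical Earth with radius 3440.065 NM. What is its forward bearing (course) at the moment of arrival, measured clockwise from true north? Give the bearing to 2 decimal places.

Angular distance δ = d/R = 5927.6 / 3440.065 = 1.723107 rad.
Start latitude φ₁ = -1.207314 rad; initial bearing θ = 1.343904 rad.
sin φ₂ = sin φ₁ cos δ + cos φ₁ sin δ cos θ = (-0.934664)(-0.151722) + (0.355531)(0.988423)(0.224951) = 0.220861
φ₂ = asin(0.220861) = 0.222697 rad = 12.760°.
For the longitude increment, Δλ = atan2( sin θ sin δ cos φ₁, cos δ − sin φ₁ sin φ₂ ) = atan2(0.342408, 0.054708) = 80.922°.
λ₂ = 29.058° + 80.922° = 109.980°.
The forward bearing on arrival equals the back-azimuth from the destination plus 180°.
Back-azimuth from P₂ (12.76°, 109.98°) to P₁ (-69.17°, 29.06°), with Δλ' = λ₁ − λ₂ = -80.92°: atan2( sin Δλ' cos φ₁ , cos φ₂ sin φ₁ − sin φ₂ cos φ₁ cos Δλ' ) = 200.81°.
Final bearing = (200.81° + 180°) mod 360° = 20.81°.

final bearing 20.81°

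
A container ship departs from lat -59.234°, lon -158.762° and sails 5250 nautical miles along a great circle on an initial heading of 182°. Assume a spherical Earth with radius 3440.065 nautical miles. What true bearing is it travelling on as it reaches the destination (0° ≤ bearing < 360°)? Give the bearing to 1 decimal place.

final bearing 358.8°

Central angle δ = d/R = 1.526134 rad.
With φ₁ = -59.234° = -1.033828 rad and θ = 182° = 3.176499 rad:
Applying the spherical law of cosines for sides, sin φ₂ = sin φ₁ cos δ + cos φ₁ sin δ cos θ = -0.549076, so φ₂ = -33.304°.
Then Δλ = atan2(-0.017834, -0.427153) = -3.099865 rad, from sin θ sin δ cos φ₁ over cos δ − sin φ₁ sin φ₂.
λ₂ = -158.762° + -177.609° = -336.371°, normalized to (−180°, 180°] → 23.629°.
The forward bearing on arrival equals the back-azimuth from the destination plus 180°.
Back-azimuth from P₂ (-33.3°, 23.6°) to P₁ (-59.2°, -158.8°), with Δλ' = λ₁ − λ₂ = -182.4°: atan2( sin Δλ' cos φ₁ , cos φ₂ sin φ₁ − sin φ₂ cos φ₁ cos Δλ' ) = 178.8°.
Final bearing = (178.8° + 180°) mod 360° = 358.8°.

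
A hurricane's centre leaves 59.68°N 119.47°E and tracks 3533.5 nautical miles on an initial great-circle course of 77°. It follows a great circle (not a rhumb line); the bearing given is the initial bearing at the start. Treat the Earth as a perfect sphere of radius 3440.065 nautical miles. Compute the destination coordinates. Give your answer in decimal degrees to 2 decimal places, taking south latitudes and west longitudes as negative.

latitude 32.94°, longitude -157.02°

Angular distance δ = d/R = 3533.5 / 3440.065 = 1.027161 rad.
Converting: φ₁ = 1.041612 rad, θ = 1.343904 rad.
Applying the spherical law of cosines for sides, sin φ₂ = sin φ₁ cos δ + cos φ₁ sin δ cos θ = 0.543691, so φ₂ = 32.94°.
Then Δλ = atan2(0.420976, 0.047926) = 1.457439 rad, from sin θ sin δ cos φ₁ over cos δ − sin φ₁ sin φ₂.
λ₂ = 119.47° + 83.51° = 202.98°, normalized to (−180°, 180°] → -157.02°.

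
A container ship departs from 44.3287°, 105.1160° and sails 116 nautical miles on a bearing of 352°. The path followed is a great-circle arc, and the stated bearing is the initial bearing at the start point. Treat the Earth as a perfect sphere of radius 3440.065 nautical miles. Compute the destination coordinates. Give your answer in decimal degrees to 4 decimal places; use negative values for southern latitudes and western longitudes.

The arc subtends δ = 116/3440.065 = 0.033720 rad at the centre.
Start latitude φ₁ = 0.773682 rad; initial bearing θ = 6.143559 rad.
Applying the spherical law of cosines for sides, sin φ₂ = sin φ₁ cos δ + cos φ₁ sin δ cos θ = 0.722259, so φ₂ = 46.2413°.
For the longitude increment, Δλ = atan2( sin θ sin δ cos φ₁, cos δ − sin φ₁ sin φ₂ ) = atan2(-0.003356, 0.494736) = -0.3887°.
λ₂ = λ₁ + Δλ = 104.7273°.

latitude 46.2413°, longitude 104.7273°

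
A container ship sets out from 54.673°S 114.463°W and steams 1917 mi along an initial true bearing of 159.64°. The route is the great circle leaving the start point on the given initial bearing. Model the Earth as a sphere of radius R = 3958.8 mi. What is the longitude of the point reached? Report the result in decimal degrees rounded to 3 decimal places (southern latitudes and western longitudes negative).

longitude -68.329°

Central angle δ = d/R = 0.484238 rad.
With φ₁ = -54.673° = -0.954224 rad and θ = 159.64° = 2.786244 rad:
Destination latitude: φ₂ = arcsin( sin φ₁ cos δ + cos φ₁ sin δ cos θ ) = arcsin(-0.974439) = -77.018°.
For the longitude increment, Δλ = atan2( sin θ sin δ cos φ₁, cos δ − sin φ₁ sin φ₂ ) = atan2(0.093656, 0.090019) = 46.134°.
λ₂ = -114.463° + 46.134° = -68.329°.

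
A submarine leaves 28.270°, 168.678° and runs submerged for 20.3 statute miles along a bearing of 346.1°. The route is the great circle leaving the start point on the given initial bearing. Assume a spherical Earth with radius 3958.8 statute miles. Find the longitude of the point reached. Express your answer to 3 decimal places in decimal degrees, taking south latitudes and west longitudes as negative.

longitude 168.598°

The arc subtends δ = 20.3/3958.8 = 0.005128 rad at the centre.
Converting: φ₁ = 0.493405 rad, θ = 6.040585 rad.
Applying the spherical law of cosines for sides, sin φ₂ = sin φ₁ cos δ + cos φ₁ sin δ cos θ = 0.478005, so φ₂ = 28.555°.
Δλ = atan2( sin θ sin δ cos φ₁ , cos δ − sin φ₁ sin φ₂ ) = atan2(-0.001085, 0.773591) = -0.001402 rad = -0.080°.
Hence λ₂ = 168.678° + -0.080° = 168.598°.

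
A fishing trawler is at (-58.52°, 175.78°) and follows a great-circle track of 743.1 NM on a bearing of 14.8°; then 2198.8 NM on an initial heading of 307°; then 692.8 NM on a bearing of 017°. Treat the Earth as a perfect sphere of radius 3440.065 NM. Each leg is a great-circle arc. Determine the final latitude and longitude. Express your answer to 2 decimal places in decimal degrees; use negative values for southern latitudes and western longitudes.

latitude -8.47°, longitude 153.36°

Apply the spherical direct solution leg by leg, carrying full precision between legs.
Leg 1: from (-58.52°, 175.78°), δ = 743.1/3440.065 = 0.216013 rad, θ = 14.8° → φ = -46.45°, λ = -179.66°.
Leg 2: from (-46.45°, -179.66°), δ = 2198.8/3440.065 = 0.639174 rad, θ = 307° → φ = -19.53°, λ = 149.97°.
Leg 3: from (-19.53°, 149.97°), δ = 692.8/3440.065 = 0.201392 rad, θ = 17° → φ = -8.47°, λ = 153.36°.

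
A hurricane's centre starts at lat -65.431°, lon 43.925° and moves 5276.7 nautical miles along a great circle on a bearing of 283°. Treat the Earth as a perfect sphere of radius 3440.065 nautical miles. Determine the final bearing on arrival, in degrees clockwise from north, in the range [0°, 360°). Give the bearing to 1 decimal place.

final bearing 336.1°

The arc subtends δ = 5276.7/3440.065 = 1.533895 rad at the centre.
Start latitude φ₁ = -1.141986 rad; initial bearing θ = 4.939282 rad.
Destination latitude: φ₂ = arcsin( sin φ₁ cos δ + cos φ₁ sin δ cos θ ) = arcsin(0.059916) = 3.435°.
Then Δλ = atan2(-0.404856, 0.091384) = -1.348797 rad, from sin θ sin δ cos φ₁ over cos δ − sin φ₁ sin φ₂.
λ₂ = λ₁ + Δλ = -33.355°.
The forward bearing on arrival equals the back-azimuth from the destination plus 180°.
Back-azimuth from P₂ (3.4°, -33.4°) to P₁ (-65.4°, 43.9°), with Δλ' = λ₁ − λ₂ = 77.3°: atan2( sin Δλ' cos φ₁ , cos φ₂ sin φ₁ − sin φ₂ cos φ₁ cos Δλ' ) = 156.1°.
Final bearing = (156.1° + 180°) mod 360° = 336.1°.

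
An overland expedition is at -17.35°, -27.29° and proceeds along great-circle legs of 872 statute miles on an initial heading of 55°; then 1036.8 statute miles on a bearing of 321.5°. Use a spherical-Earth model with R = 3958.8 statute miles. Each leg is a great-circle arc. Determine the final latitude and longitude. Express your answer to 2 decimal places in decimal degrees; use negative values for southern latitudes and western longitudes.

Apply the spherical direct solution leg by leg, carrying full precision between legs.
Leg 1: from (-17.35°, -27.29°), δ = 872/3958.8 = 0.220269 rad, θ = 55° → φ = -9.87°, λ = -16.82°.
Leg 2: from (-9.87°, -16.82°), δ = 1036.8/3958.8 = 0.261898 rad, θ = 321.5° → φ = 1.95°, λ = -26.10°.

latitude 1.95°, longitude -26.10°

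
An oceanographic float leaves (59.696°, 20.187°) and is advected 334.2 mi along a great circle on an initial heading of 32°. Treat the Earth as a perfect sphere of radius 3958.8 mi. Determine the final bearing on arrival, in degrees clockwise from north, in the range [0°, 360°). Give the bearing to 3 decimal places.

Angular distance δ = d/R = 334.2 / 3958.8 = 0.084420 rad.
Start latitude φ₁ = 1.041892 rad; initial bearing θ = 0.558505 rad.
Destination latitude: φ₂ = arcsin( sin φ₁ cos δ + cos φ₁ sin δ cos θ ) = arcsin(0.896367) = 63.685°.
Δλ = atan2( sin θ sin δ cos φ₁ , cos δ − sin φ₁ sin φ₂ ) = atan2(0.022546, 0.222551) = 0.100964 rad = 5.785°.
Hence λ₂ = 20.187° + 5.785° = 25.972°.
The forward bearing on arrival equals the back-azimuth from the destination plus 180°.
Back-azimuth from P₂ (63.685°, 25.972°) to P₁ (59.696°, 20.187°), with Δλ' = λ₁ − λ₂ = -5.785°: atan2( sin Δλ' cos φ₁ , cos φ₂ sin φ₁ − sin φ₂ cos φ₁ cos Δλ' ) = 217.097°.
Final bearing = (217.097° + 180°) mod 360° = 37.097°.

final bearing 37.097°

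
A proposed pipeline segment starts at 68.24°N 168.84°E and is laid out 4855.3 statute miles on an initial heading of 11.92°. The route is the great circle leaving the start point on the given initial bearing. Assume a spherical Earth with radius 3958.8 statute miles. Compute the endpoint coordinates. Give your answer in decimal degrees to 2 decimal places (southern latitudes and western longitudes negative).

latitude 40.92°, longitude -26.07°

The arc subtends δ = 4855.3/3958.8 = 1.226458 rad at the centre.
With φ₁ = 68.24° = 1.191013 rad and θ = 11.92° = 0.208043 rad:
Applying the spherical law of cosines for sides, sin φ₂ = sin φ₁ cos δ + cos φ₁ sin δ cos θ = 0.654954, so φ₂ = 40.92°.
For the longitude increment, Δλ = atan2( sin θ sin δ cos φ₁, cos δ − sin φ₁ sin φ₂ ) = atan2(0.072076, -0.270711) = 165.09°.
λ₂ = 168.84° + 165.09° = 333.93°, normalized to (−180°, 180°] → -26.07°.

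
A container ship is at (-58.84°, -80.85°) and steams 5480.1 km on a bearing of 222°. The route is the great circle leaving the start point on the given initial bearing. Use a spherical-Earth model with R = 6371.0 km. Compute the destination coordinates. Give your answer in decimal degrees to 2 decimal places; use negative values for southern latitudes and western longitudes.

Angular distance δ = d/R = 5480.1 / 6371 = 0.860163 rad.
Converting: φ₁ = -1.026952 rad, θ = 3.874631 rad.
Destination latitude: φ₂ = arcsin( sin φ₁ cos δ + cos φ₁ sin δ cos θ ) = arcsin(-0.849652) = -58.17°.
Then Δλ = atan2(-0.262423, -0.074755) = -1.848312 rad, from sin θ sin δ cos φ₁ over cos δ − sin φ₁ sin φ₂.
λ₂ = -80.85° + -105.90° = -186.75°, normalized to (−180°, 180°] → 173.25°.

latitude -58.17°, longitude 173.25°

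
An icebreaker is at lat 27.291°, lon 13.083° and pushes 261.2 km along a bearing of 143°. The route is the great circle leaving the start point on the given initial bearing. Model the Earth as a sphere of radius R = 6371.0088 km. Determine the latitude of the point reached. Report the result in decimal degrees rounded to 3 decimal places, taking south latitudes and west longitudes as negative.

Central angle δ = d/R = 0.040998 rad.
With φ₁ = 27.291° = 0.476318 rad and θ = 143° = 2.495821 rad:
sin φ₂ = sin φ₁ cos δ + cos φ₁ sin δ cos θ = (0.458510)(0.999160) + (0.888689)(0.040987)(-0.798636) = 0.429035
φ₂ = asin(0.429035) = 0.443424 rad = 25.406°.
Then Δλ = atan2(0.021921, 0.802443) = 0.027311 rad, from sin θ sin δ cos φ₁ over cos δ − sin φ₁ sin φ₂.
λ₂ = 13.083° + 1.565° = 14.648°.

latitude 25.406°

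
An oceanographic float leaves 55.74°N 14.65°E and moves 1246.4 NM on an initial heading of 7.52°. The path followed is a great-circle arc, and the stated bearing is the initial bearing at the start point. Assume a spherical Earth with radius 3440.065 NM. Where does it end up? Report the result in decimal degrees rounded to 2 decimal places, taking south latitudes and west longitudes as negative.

latitude 76.08°, longitude 25.77°

Angular distance δ = d/R = 1246.4 / 3440.065 = 0.362319 rad.
With φ₁ = 55.74° = 0.972847 rad and θ = 7.52° = 0.131249 rad:
Destination latitude: φ₂ = arcsin( sin φ₁ cos δ + cos φ₁ sin δ cos θ ) = arcsin(0.970651) = 76.08°.
Δλ = atan2( sin θ sin δ cos φ₁ , cos δ − sin φ₁ sin φ₂ ) = atan2(0.026113, 0.132843) = 0.194099 rad = 11.12°.
λ₂ = 14.65° + 11.12° = 25.77°.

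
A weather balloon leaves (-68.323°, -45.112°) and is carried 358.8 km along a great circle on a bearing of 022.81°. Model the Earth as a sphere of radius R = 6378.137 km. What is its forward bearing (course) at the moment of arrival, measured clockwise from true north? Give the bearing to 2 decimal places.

final bearing 20.06°

The arc subtends δ = 358.8/6378.137 = 0.056255 rad at the centre.
With φ₁ = -68.323° = -1.192461 rad and θ = 22.81° = 0.398110 rad:
Destination latitude: φ₂ = arcsin( sin φ₁ cos δ + cos φ₁ sin δ cos θ ) = arcsin(-0.908667) = -65.322°.
Δλ = atan2( sin θ sin δ cos φ₁ , cos δ − sin φ₁ sin φ₂ ) = atan2(0.008051, 0.154011) = 0.052230 rad = 2.993°.
λ₂ = -45.112° + 2.993° = -42.119°.
The forward bearing on arrival equals the back-azimuth from the destination plus 180°.
Back-azimuth from P₂ (-65.32°, -42.12°) to P₁ (-68.32°, -45.11°), with Δλ' = λ₁ − λ₂ = -2.99°: atan2( sin Δλ' cos φ₁ , cos φ₂ sin φ₁ − sin φ₂ cos φ₁ cos Δλ' ) = 200.06°.
Final bearing = (200.06° + 180°) mod 360° = 20.06°.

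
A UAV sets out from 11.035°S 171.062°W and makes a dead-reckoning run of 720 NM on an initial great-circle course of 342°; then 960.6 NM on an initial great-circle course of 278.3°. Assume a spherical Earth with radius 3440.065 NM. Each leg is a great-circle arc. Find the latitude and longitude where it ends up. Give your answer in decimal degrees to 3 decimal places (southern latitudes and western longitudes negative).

latitude 2.651°, longitude 169.412°

Apply the spherical direct solution leg by leg, carrying full precision between legs.
Leg 1: from (-11.035°, -171.062°), δ = 720/3440.065 = 0.209298 rad, θ = 342° → φ = 0.385°, λ = -174.743°.
Leg 2: from (0.385°, -174.743°), δ = 960.6/3440.065 = 0.279239 rad, θ = 278.3° → φ = 2.651°, λ = 169.412°.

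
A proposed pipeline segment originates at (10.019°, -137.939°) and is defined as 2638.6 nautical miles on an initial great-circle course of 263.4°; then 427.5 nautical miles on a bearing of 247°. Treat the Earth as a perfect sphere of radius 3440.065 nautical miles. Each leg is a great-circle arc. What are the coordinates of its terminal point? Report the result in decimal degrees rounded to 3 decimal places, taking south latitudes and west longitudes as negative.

Apply the spherical direct solution leg by leg, carrying full precision between legs.
Leg 1: from (10.019°, -137.939°), δ = 2638.6/3440.065 = 0.767020 rad, θ = 263.4° → φ = 2.677°, λ = 178.419°.
Leg 2: from (2.677°, 178.419°), δ = 427.5/3440.065 = 0.124271 rad, θ = 247° → φ = -0.116°, λ = 171.868°.

latitude -0.116°, longitude 171.868°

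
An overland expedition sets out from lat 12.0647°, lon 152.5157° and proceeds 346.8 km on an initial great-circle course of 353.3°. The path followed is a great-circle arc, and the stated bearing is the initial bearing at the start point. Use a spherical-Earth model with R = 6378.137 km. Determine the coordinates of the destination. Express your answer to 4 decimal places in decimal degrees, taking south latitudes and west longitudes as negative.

latitude 15.1585°, longitude 152.1393°

The arc subtends δ = 346.8/6378.137 = 0.054373 rad at the centre.
Converting: φ₁ = 0.210569 rad, θ = 6.166248 rad.
Destination latitude: φ₂ = arcsin( sin φ₁ cos δ + cos φ₁ sin δ cos θ ) = arcsin(0.261490) = 15.1585°.
For the longitude increment, Δλ = atan2( sin θ sin δ cos φ₁, cos δ − sin φ₁ sin φ₂ ) = atan2(-0.006201, 0.943866) = -0.3764°.
Hence λ₂ = 152.5157° + -0.3764° = 152.1393°.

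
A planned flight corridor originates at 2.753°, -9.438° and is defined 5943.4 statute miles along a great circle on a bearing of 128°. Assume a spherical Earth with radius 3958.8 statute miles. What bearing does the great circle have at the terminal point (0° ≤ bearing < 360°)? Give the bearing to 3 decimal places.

The arc subtends δ = 5943.4/3958.8 = 1.501314 rad at the centre.
Converting: φ₁ = 0.048049 rad, θ = 2.234021 rad.
Destination latitude: φ₂ = arcsin( sin φ₁ cos δ + cos φ₁ sin δ cos θ ) = arcsin(-0.610132) = -37.599°.
For the longitude increment, Δλ = atan2( sin θ sin δ cos φ₁, cos δ − sin φ₁ sin φ₂ ) = atan2(0.785202, 0.098732) = 82.833°.
Hence λ₂ = -9.438° + 82.833° = 73.395°.
The forward bearing on arrival equals the back-azimuth from the destination plus 180°.
Back-azimuth from P₂ (-37.599°, 73.395°) to P₁ (2.753°, -9.438°), with Δλ' = λ₁ − λ₂ = -82.833°: atan2( sin Δλ' cos φ₁ , cos φ₂ sin φ₁ − sin φ₂ cos φ₁ cos Δλ' ) = 276.567°.
Final bearing = (276.567° + 180°) mod 360° = 96.567°.

final bearing 96.567°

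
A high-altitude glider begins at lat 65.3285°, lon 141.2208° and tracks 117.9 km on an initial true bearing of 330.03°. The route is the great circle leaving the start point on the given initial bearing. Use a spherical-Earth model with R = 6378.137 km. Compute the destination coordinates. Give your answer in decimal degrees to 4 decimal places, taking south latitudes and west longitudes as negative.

The arc subtends δ = 117.9/6378.137 = 0.018485 rad at the centre.
Start latitude φ₁ = 1.140197 rad; initial bearing θ = 5.760110 rad.
sin φ₂ = sin φ₁ cos δ + cos φ₁ sin δ cos θ = (0.908716)(0.999829) + (0.417415)(0.018484)(0.866287) = 0.915244
φ₂ = asin(0.915244) = 1.156114 rad = 66.2405°.
Then Δλ = atan2(-0.003854, 0.168132) = -0.022920 rad, from sin θ sin δ cos φ₁ over cos δ − sin φ₁ sin φ₂.
Hence λ₂ = 141.2208° + -1.3132° = 139.9076°.

latitude 66.2405°, longitude 139.9076°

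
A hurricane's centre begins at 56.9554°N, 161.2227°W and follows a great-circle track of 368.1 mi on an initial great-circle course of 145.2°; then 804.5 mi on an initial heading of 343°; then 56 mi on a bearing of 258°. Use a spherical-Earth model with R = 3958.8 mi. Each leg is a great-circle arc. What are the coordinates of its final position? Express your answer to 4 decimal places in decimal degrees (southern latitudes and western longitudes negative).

Apply the spherical direct solution leg by leg, carrying full precision between legs.
Leg 1: from (56.9554°, -161.2227°), δ = 368.1/3958.8 = 0.092983 rad, θ = 145.2° → φ = 52.4715°, λ = -156.2323°.
Leg 2: from (52.4715°, -156.2323°), δ = 804.5/3958.8 = 0.203218 rad, θ = 343° → φ = 63.4188°, λ = -163.8099°.
Leg 3: from (63.4188°, -163.8099°), δ = 56/3958.8 = 0.014146 rad, θ = 258° → φ = 63.2394°, λ = -165.5708°.

latitude 63.2394°, longitude -165.5708°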